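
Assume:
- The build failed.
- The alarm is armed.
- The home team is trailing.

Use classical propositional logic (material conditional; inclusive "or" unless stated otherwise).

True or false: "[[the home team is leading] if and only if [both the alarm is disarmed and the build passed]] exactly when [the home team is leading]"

The statement is false.

Let R = "the home team is leading" (False), Q = "the alarm is armed" (True), P = "the build passed" (False).
Formalization: (R iff (not Q and P)) iff R

not Q = not True = False
not Q and P = False and False = False
R iff (not Q and P) = False iff False = True
(R iff (not Q and P)) iff R = True iff False = False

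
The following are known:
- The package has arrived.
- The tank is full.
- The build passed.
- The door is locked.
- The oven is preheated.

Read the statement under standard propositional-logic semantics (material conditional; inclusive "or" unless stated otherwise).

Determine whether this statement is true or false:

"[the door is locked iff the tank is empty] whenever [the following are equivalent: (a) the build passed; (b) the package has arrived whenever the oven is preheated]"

Let R = "the build passed" (T), U = "the oven is preheated" (T), P = "the package has arrived" (T), S = "the door is locked" (T), Q = "the tank is full" (T).
In symbols: (R <-> (U -> P)) -> (S <-> ~Q)

U -> P = T -> T = T
R <-> (U -> P) = T <-> T = T
~Q = ~T = F
S <-> ~Q = T <-> F = F
(R <-> (U -> P)) -> (S <-> ~Q) = T -> F = F

False.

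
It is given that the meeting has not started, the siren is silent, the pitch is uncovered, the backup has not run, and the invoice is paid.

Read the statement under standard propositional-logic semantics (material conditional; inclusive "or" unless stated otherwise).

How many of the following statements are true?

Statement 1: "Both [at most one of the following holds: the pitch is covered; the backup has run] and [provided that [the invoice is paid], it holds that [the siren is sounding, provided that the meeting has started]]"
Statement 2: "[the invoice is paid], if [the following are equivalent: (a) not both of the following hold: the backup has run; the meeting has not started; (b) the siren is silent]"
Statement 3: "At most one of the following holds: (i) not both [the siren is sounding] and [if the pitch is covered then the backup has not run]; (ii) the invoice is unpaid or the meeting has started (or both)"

3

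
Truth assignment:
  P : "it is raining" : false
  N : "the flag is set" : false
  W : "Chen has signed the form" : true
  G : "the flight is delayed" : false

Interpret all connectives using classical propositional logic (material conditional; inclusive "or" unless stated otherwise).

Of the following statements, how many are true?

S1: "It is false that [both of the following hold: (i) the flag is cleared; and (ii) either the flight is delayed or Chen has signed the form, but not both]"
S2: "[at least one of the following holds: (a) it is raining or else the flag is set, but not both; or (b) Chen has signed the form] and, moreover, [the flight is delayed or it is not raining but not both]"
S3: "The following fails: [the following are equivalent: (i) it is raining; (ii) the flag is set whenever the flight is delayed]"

2

S1: This is ~(~N & (G xor W)).

~N = ~F = T
G xor W = F xor T = T
~N & (G xor W) = T & T = T
~(~N & (G xor W)) = ~T = F
Hence S1 is false.

S2: Parsed as ((P xor N) | W) & (G xor ~P)

P xor N = F xor F = F
(P xor N) | W = F | T = T
~P = ~F = T
G xor ~P = F xor T = T
((P xor N) | W) & (G xor ~P) = T & T = T
Thus S2 is true.

S3: This is ~(P <-> (G -> N)).

G -> N = F -> F = T
P <-> (G -> N) = F <-> T = F
~(P <-> (G -> N)) = ~F = T
Hence S3 is true.

True statements: 2 (S2, S3).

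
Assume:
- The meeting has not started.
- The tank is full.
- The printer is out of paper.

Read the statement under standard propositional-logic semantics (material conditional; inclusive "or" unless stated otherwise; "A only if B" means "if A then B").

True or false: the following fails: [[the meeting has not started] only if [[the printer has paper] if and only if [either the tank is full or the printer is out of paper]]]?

Let W = "the meeting has started" (F), U = "the printer has paper" (F), S = "the tank is full" (T).
Parsed as ~(~W -> (U <-> (S | ~U)))

~W = ~F = T
~U = ~F = T
S | ~U = T | T = T
U <-> (S | ~U) = F <-> T = F
~W -> (U <-> (S | ~U)) = T -> F = F
~(~W -> (U <-> (S | ~U))) = ~F = T

True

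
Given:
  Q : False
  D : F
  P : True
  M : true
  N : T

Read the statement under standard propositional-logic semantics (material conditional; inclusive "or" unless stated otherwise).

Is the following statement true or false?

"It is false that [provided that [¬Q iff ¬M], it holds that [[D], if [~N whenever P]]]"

False

Values: Q=F, M=T, P=T, N=T, D=F.
Parsed as ¬((¬Q ↔ ¬M) → ((P → ¬N) → D))

¬Q = ¬F = T
¬M = ¬T = F
¬Q ↔ ¬M = T ↔ F = F
¬N = ¬T = F
P → ¬N = T → F = F
(P → ¬N) → D = F → F = T
(¬Q ↔ ¬M) → ((P → ¬N) → D) = F → T = T
¬((¬Q ↔ ¬M) → ((P → ¬N) → D)) = ¬T = F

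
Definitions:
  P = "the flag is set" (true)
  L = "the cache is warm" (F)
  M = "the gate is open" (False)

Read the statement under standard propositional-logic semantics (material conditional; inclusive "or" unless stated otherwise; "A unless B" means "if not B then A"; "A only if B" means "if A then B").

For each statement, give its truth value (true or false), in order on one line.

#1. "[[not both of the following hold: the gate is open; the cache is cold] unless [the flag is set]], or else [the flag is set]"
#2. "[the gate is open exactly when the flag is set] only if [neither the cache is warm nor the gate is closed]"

#1: This is ((M ↑ ¬L) ∨ P) ∨ P.

¬L = ¬F = T
M ↑ ¬L = F ↑ T = T
(M ↑ ¬L) ∨ P = T ∨ T = T
((M ↑ ¬L) ∨ P) ∨ P = T ∨ T = T
Hence #1 is true.

#2: Formalization: (M ↔ P) → (L ↓ ¬M)

M ↔ P = F ↔ T = F
¬M = ¬F = T
L ↓ ¬M = F ↓ T = F
(M ↔ P) → (L ↓ ¬M) = F → F = T
Hence #2 is true.

#1 true, #2 true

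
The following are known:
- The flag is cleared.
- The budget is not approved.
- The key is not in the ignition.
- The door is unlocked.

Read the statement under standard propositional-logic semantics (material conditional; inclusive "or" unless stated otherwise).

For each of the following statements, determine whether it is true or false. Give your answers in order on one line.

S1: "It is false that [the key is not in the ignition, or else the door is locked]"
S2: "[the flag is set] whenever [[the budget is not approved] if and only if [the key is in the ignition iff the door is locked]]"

S1 F; S2 F

Let R = "the key is in the ignition" (False), S = "the door is locked" (False), Q = "the budget is approved" (False), P = "the flag is set" (False).

S1: Parsed as not (not R or S)

not R = not False = True
not R or S = True or False = True
not (not R or S) = not True = False
Thus S1 is false.

S2: Formalization: (not Q iff (R iff S)) -> P

not Q = not False = True
R iff S = False iff False = True
not Q iff (R iff S) = True iff True = True
(not Q iff (R iff S)) -> P = True -> False = False
So S2 is false.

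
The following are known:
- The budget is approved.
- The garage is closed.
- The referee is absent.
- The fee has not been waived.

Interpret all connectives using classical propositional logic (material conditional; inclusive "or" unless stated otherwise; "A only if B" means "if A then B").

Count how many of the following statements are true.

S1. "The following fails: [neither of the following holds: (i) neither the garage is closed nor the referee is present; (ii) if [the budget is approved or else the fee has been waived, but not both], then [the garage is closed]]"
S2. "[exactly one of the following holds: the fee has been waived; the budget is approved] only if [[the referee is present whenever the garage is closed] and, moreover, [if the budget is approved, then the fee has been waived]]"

Let Q = "the garage is closed" (T), R = "the referee is present" (F), P = "the budget is approved" (T), S = "the fee has been waived" (F).

S1: In symbols: ~((Q nor R) nor ((P xor S) -> Q))

Q nor R = T nor F = F
P xor S = T xor F = T
(P xor S) -> Q = T -> T = T
(Q nor R) nor ((P xor S) -> Q) = F nor T = F
~((Q nor R) nor ((P xor S) -> Q)) = ~F = T
Thus S1 is true.

S2: In symbols: (S xor P) -> ((Q -> R) & (P -> S))

S xor P = F xor T = T
Q -> R = T -> F = F
P -> S = T -> F = F
(Q -> R) & (P -> S) = F & F = F
(S xor P) -> ((Q -> R) & (P -> S)) = T -> F = F
So S2 is false.

1 of the 2 statements is true (S1).

1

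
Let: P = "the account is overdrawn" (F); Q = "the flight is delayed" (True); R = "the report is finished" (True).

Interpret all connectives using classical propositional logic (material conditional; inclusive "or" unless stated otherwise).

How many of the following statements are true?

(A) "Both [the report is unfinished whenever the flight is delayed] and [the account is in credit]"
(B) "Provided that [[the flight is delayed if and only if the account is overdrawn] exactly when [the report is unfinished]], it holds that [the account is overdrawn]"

(A): Parsed as (Q -> not R) and not P

not R = not True = False
Q -> not R = True -> False = False
not P = not False = True
(Q -> not R) and not P = False and True = False
Thus (A) is false.

(B): In symbols: ((Q iff P) iff not R) -> P

Q iff P = True iff False = False
not R = not True = False
(Q iff P) iff not R = False iff False = True
((Q iff P) iff not R) -> P = True -> False = False
So (B) is false.

True statements: 0 (none).

0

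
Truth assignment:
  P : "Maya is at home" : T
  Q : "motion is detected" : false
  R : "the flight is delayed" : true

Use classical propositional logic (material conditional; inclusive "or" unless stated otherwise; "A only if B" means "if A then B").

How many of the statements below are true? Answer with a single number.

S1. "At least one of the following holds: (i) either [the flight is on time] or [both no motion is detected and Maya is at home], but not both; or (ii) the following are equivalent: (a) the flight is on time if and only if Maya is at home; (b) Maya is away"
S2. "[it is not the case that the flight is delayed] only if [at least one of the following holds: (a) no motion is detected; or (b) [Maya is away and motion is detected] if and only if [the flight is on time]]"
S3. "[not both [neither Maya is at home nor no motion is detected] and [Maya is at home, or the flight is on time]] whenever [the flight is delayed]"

S1: In symbols: (~R xor (~Q & P)) | ((~R <-> P) <-> ~P)

~R = ~T = F
~Q = ~F = T
~Q & P = T & T = T
~R xor (~Q & P) = F xor T = T
~R = ~T = F
~R <-> P = F <-> T = F
~P = ~T = F
(~R <-> P) <-> ~P = F <-> F = T
(~R xor (~Q & P)) | ((~R <-> P) <-> ~P) = T | T = T
Hence S1 is true.

S2: Formalization: ~R -> (~Q | ((~P & Q) <-> ~R))

~R = ~T = F
~Q = ~F = T
~P = ~T = F
~P & Q = F & F = F
~R = ~T = F
(~P & Q) <-> ~R = F <-> F = T
~Q | ((~P & Q) <-> ~R) = T | T = T
~R -> (~Q | ((~P & Q) <-> ~R)) = F -> T = T
Thus S2 is true.

S3: In symbols: R -> ((P nor ~Q) nand (P | ~R))

~Q = ~F = T
P nor ~Q = T nor T = F
~R = ~T = F
P | ~R = T | F = T
(P nor ~Q) nand (P | ~R) = F nand T = T
R -> ((P nor ~Q) nand (P | ~R)) = T -> T = T
Hence S3 is true.

True statements: 3 (S1, S2, S3).

3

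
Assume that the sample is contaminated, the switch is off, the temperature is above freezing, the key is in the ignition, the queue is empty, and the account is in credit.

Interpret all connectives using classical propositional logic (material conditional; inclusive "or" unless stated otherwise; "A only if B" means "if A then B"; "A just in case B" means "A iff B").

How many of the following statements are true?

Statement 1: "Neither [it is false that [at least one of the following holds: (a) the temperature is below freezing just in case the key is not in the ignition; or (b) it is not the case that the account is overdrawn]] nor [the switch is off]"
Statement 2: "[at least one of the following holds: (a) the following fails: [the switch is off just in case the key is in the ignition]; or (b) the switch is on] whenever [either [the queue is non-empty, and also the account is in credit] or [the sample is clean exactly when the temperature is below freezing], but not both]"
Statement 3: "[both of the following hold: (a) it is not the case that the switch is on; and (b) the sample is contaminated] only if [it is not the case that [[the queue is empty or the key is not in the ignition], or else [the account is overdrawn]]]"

0

Let P = "the temperature is below freezing" (F), L = "the key is in the ignition" (T), M = "the account is overdrawn" (F), Q = "the switch is on" (F), S = "the queue is empty" (T), U = "the sample is contaminated" (T).

Statement 1: Parsed as ~((P <-> ~L) | ~M) nor ~Q

~L = ~T = F
P <-> ~L = F <-> F = T
~M = ~F = T
(P <-> ~L) | ~M = T | T = T
~((P <-> ~L) | ~M) = ~T = F
~Q = ~F = T
~((P <-> ~L) | ~M) nor ~Q = F nor T = F
Hence Statement 1 is false.

Statement 2: This is ((~S & ~M) xor (~U <-> P)) -> (~(~Q <-> L) | Q).

~S = ~T = F
~M = ~F = T
~S & ~M = F & T = F
~U = ~T = F
~U <-> P = F <-> F = T
(~S & ~M) xor (~U <-> P) = F xor T = T
~Q = ~F = T
~Q <-> L = T <-> T = T
~(~Q <-> L) = ~T = F
~(~Q <-> L) | Q = F | F = F
((~S & ~M) xor (~U <-> P)) -> (~(~Q <-> L) | Q) = T -> F = F
So Statement 2 is false.

Statement 3: This is (~Q & U) -> ~((S | ~L) | M).

~Q = ~F = T
~Q & U = T & T = T
~L = ~T = F
S | ~L = T | F = T
(S | ~L) | M = T | F = T
~((S | ~L) | M) = ~T = F
(~Q & U) -> ~((S | ~L) | M) = T -> F = F
So Statement 3 is false.

True statements: 0 (none).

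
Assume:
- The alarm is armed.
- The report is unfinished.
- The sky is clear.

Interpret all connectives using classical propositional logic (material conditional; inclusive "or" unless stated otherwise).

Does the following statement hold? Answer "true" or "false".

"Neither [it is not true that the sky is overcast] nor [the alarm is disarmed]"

false

Let R = "the sky is overcast" (False), P = "the alarm is armed" (True).
Formalization: not R nor not P

not R = not False = True
not P = not True = False
not R nor not P = True nor False = False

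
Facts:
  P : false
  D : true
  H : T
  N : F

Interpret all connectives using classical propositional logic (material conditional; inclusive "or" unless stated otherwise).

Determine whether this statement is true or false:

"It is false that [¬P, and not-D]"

In symbols: ~(~P & ~D)

~P = ~F = T
~D = ~T = F
~P & ~D = T & F = F
~(~P & ~D) = ~F = T

The statement is true.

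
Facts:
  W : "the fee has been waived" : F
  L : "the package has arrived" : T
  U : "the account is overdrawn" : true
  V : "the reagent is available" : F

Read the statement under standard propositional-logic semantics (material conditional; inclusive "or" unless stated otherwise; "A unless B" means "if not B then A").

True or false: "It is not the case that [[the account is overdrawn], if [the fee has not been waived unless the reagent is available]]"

False.

Values: W=F, V=F, U=T.
In symbols: ¬((¬W ∨ V) → U)

¬W = ¬F = T
¬W ∨ V = T ∨ F = T
(¬W ∨ V) → U = T → T = T
¬((¬W ∨ V) → U) = ¬T = F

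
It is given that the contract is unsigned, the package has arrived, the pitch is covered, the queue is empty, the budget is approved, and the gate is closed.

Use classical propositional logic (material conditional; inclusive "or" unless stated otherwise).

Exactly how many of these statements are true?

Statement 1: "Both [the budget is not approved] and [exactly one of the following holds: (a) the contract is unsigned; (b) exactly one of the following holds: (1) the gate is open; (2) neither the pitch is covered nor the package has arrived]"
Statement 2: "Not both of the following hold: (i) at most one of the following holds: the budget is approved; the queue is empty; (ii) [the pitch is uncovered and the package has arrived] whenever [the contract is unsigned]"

1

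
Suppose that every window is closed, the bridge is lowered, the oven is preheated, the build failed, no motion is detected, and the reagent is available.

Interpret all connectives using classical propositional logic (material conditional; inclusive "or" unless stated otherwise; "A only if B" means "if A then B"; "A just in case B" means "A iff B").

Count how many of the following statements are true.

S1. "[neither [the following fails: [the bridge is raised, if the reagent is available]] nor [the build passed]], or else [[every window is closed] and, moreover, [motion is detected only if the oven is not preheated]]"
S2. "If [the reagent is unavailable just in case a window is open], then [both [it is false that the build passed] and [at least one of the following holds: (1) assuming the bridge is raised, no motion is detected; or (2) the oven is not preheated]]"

2

Let L = "the reagent is available" (T), N = "the bridge is raised" (F), S = "the build passed" (F), K = "a window is open" (F), M = "motion is detected" (F), V = "the oven is preheated" (T).

S1: In symbols: (~(L -> N) nor S) | (~K & (M -> ~V))

L -> N = T -> F = F
~(L -> N) = ~F = T
~(L -> N) nor S = T nor F = F
~K = ~F = T
~V = ~T = F
M -> ~V = F -> F = T
~K & (M -> ~V) = T & T = T
(~(L -> N) nor S) | (~K & (M -> ~V)) = F | T = T
So S1 is true.

S2: This is (~L <-> K) -> (~S & ((N -> ~M) | ~V)).

~L = ~T = F
~L <-> K = F <-> F = T
~S = ~F = T
~M = ~F = T
N -> ~M = F -> T = T
~V = ~T = F
(N -> ~M) | ~V = T | F = T
~S & ((N -> ~M) | ~V) = T & T = T
(~L <-> K) -> (~S & ((N -> ~M) | ~V)) = T -> T = T
So S2 is true.

Count: 2.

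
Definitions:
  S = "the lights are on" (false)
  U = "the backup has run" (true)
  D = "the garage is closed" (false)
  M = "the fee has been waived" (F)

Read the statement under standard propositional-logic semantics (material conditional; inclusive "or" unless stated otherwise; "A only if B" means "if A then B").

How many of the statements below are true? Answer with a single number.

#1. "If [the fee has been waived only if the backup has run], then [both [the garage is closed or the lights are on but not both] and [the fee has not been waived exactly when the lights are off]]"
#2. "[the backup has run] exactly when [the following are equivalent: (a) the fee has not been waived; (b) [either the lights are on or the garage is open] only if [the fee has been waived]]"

#1: In symbols: (M -> U) -> ((D xor S) & (~M <-> ~S))

M -> U = F -> T = T
D xor S = F xor F = F
~M = ~F = T
~S = ~F = T
~M <-> ~S = T <-> T = T
(D xor S) & (~M <-> ~S) = F & T = F
(M -> U) -> ((D xor S) & (~M <-> ~S)) = T -> F = F
Thus #1 is false.

#2: Formalization: U <-> (~M <-> ((S | ~D) -> M))

~M = ~F = T
~D = ~F = T
S | ~D = F | T = T
(S | ~D) -> M = T -> F = F
~M <-> ((S | ~D) -> M) = T <-> F = F
U <-> (~M <-> ((S | ~D) -> M)) = T <-> F = F
Thus #2 is false.

Count: 0.

0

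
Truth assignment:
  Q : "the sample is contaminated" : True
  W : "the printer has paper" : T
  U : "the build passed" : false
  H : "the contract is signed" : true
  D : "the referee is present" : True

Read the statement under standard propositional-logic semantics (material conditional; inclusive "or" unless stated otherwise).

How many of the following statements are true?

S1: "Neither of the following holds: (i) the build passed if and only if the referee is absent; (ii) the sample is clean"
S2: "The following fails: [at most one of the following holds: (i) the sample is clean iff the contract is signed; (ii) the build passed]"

0

S1: In symbols: (U iff not D) nor not Q

not D = not True = False
U iff not D = False iff False = True
not Q = not True = False
(U iff not D) nor not Q = True nor False = False
So S1 is false.

S2: Parsed as not ((not Q iff H) nand U)

not Q = not True = False
not Q iff H = False iff True = False
(not Q iff H) nand U = False nand False = True
not ((not Q iff H) nand U) = not True = False
So S2 is false.

Count: 0.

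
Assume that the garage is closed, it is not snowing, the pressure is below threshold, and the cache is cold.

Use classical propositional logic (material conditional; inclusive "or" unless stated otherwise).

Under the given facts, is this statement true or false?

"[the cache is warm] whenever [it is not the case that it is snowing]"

false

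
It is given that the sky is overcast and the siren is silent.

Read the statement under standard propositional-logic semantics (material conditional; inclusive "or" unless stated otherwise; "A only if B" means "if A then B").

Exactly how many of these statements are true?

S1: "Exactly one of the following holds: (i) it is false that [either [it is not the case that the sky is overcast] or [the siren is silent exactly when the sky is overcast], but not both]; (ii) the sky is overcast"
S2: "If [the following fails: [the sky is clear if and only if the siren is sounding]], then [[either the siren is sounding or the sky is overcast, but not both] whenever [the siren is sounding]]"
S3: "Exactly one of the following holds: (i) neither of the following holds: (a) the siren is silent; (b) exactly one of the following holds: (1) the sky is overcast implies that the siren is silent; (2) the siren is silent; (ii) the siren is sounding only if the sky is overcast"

3

Let P = "the sky is overcast" (T), Q = "the siren is sounding" (F).

S1: Parsed as ¬(¬P ⊕ (¬Q ↔ P)) ⊕ P

¬P = ¬T = F
¬Q = ¬F = T
¬Q ↔ P = T ↔ T = T
¬P ⊕ (¬Q ↔ P) = F ⊕ T = T
¬(¬P ⊕ (¬Q ↔ P)) = ¬T = F
¬(¬P ⊕ (¬Q ↔ P)) ⊕ P = F ⊕ T = T
So S1 is true.

S2: This is ¬(¬P ↔ Q) → (Q → (Q ⊕ P)).

¬P = ¬T = F
¬P ↔ Q = F ↔ F = T
¬(¬P ↔ Q) = ¬T = F
Q ⊕ P = F ⊕ T = T
Q → (Q ⊕ P) = F → T = T
¬(¬P ↔ Q) → (Q → (Q ⊕ P)) = F → T = T
Hence S2 is true.

S3: This is (¬Q ↓ ((P → ¬Q) ⊕ ¬Q)) ⊕ (Q → P).

¬Q = ¬F = T
¬Q = ¬F = T
P → ¬Q = T → T = T
¬Q = ¬F = T
(P → ¬Q) ⊕ ¬Q = T ⊕ T = F
¬Q ↓ ((P → ¬Q) ⊕ ¬Q) = T ↓ F = F
Q → P = F → T = T
(¬Q ↓ ((P → ¬Q) ⊕ ¬Q)) ⊕ (Q → P) = F ⊕ T = T
Hence S3 is true.

True statements: 3.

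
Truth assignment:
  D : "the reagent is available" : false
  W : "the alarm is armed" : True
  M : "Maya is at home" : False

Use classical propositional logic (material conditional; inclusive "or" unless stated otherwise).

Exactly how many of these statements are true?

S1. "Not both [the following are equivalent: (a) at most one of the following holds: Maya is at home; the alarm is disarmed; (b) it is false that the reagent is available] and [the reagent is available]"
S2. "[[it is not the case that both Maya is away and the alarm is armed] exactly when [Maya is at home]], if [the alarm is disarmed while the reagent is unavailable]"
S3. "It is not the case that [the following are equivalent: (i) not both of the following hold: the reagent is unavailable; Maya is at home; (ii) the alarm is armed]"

2

S1: In symbols: ((M nand ~W) <-> ~D) nand D

~W = ~T = F
M nand ~W = F nand F = T
~D = ~F = T
(M nand ~W) <-> ~D = T <-> T = T
((M nand ~W) <-> ~D) nand D = T nand F = T
Hence S1 is true.

S2: In symbols: (~W & ~D) -> ((~M nand W) <-> M)

~W = ~T = F
~D = ~F = T
~W & ~D = F & T = F
~M = ~F = T
~M nand W = T nand T = F
(~M nand W) <-> M = F <-> F = T
(~W & ~D) -> ((~M nand W) <-> M) = F -> T = T
Thus S2 is true.

S3: Formalization: ~((~D nand M) <-> W)

~D = ~F = T
~D nand M = T nand F = T
(~D nand M) <-> W = T <-> T = T
~((~D nand M) <-> W) = ~T = F
Thus S3 is false.

Count: 2.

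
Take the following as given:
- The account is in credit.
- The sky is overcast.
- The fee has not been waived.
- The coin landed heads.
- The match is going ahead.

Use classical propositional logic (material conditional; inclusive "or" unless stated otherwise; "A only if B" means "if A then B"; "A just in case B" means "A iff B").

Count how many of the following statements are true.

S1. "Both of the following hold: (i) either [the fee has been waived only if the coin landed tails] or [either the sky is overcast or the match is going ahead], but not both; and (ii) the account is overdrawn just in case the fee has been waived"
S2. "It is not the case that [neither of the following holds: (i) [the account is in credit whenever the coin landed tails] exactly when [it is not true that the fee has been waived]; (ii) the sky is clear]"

Let R = "the fee has been waived" (False), S = "the coin landed heads" (True), Q = "the sky is overcast" (True), U = "the match is cancelled" (False), P = "the account is overdrawn" (False).

S1: This is ((R -> not S) xor (Q or not U)) and (P iff R).

not S = not True = False
R -> not S = False -> False = True
not U = not False = True
Q or not U = True or True = True
(R -> not S) xor (Q or not U) = True xor True = False
P iff R = False iff False = True
((R -> not S) xor (Q or not U)) and (P iff R) = False and True = False
Hence S1 is false.

S2: Formalization: not (((not S -> not P) iff not R) nor not Q)

not S = not True = False
not P = not False = True
not S -> not P = False -> True = True
not R = not False = True
(not S -> not P) iff not R = True iff True = True
not Q = not True = False
((not S -> not P) iff not R) nor not Q = True nor False = False
not (((not S -> not P) iff not R) nor not Q) = not False = True
Thus S2 is true.

Count: 1.

1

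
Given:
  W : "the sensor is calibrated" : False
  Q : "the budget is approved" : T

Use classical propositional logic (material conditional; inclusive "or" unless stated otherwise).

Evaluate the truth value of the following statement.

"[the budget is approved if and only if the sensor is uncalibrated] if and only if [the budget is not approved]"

False.

Parsed as (Q iff not W) iff not Q

not W = not False = True
Q iff not W = True iff True = True
not Q = not True = False
(Q iff not W) iff not Q = True iff False = False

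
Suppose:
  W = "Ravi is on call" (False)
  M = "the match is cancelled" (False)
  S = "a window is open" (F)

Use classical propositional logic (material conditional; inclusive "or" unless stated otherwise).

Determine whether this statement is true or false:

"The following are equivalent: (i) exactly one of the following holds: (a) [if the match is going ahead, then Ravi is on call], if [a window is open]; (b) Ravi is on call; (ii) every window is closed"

Values: S=False, M=False, W=False.
In symbols: ((S -> (not M -> W)) xor W) iff not S

not M = not False = True
not M -> W = True -> False = False
S -> (not M -> W) = False -> False = True
(S -> (not M -> W)) xor W = True xor False = True
not S = not False = True
((S -> (not M -> W)) xor W) iff not S = True iff True = True

true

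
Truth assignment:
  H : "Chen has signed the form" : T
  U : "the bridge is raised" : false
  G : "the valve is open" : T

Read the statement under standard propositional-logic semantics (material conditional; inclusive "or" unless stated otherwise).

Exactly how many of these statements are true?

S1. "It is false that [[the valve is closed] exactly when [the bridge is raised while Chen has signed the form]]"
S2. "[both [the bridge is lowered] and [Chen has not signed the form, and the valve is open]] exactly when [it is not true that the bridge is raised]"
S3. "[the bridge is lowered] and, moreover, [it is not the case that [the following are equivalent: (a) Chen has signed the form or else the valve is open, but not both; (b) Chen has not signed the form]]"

0

S1: Formalization: not (not G iff (U and H))

not G = not True = False
U and H = False and True = False
not G iff (U and H) = False iff False = True
not (not G iff (U and H)) = not True = False
Thus S1 is false.

S2: Formalization: (not U and (not H and G)) iff not U

not U = not False = True
not H = not True = False
not H and G = False and True = False
not U and (not H and G) = True and False = False
not U = not False = True
(not U and (not H and G)) iff not U = False iff True = False
Thus S2 is false.

S3: Formalization: not U and not ((H xor G) iff not H)

not U = not False = True
H xor G = True xor True = False
not H = not True = False
(H xor G) iff not H = False iff False = True
not ((H xor G) iff not H) = not True = False
not U and not ((H xor G) iff not H) = True and False = False
Thus S3 is false.

0 of the 3 statements are true (none).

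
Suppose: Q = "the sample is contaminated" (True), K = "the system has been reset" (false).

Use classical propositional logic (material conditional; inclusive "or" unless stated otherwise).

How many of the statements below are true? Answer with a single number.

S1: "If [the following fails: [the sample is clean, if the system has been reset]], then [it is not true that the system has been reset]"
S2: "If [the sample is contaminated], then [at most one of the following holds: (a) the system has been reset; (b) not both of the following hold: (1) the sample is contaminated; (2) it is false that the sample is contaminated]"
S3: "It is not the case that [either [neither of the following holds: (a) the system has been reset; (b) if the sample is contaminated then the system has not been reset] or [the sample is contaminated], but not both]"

2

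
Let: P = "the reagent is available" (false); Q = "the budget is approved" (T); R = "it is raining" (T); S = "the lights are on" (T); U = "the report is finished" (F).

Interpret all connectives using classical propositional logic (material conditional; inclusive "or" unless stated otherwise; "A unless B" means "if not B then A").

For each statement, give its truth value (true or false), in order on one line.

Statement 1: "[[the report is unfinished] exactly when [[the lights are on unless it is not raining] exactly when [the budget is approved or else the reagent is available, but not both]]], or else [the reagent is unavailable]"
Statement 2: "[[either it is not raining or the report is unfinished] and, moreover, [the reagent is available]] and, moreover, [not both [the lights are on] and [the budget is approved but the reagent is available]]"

Statement 1: Formalization: (not U iff ((S or not R) iff (Q xor P))) or not P

not U = not False = True
not R = not True = False
S or not R = True or False = True
Q xor P = True xor False = True
(S or not R) iff (Q xor P) = True iff True = True
not U iff ((S or not R) iff (Q xor P)) = True iff True = True
not P = not False = True
(not U iff ((S or not R) iff (Q xor P))) or not P = True or True = True
Hence Statement 1 is true.

Statement 2: Formalization: ((not R or not U) and P) and (S nand (Q and P))

not R = not True = False
not U = not False = True
not R or not U = False or True = True
(not R or not U) and P = True and False = False
Q and P = True and False = False
S nand (Q and P) = True nand False = True
((not R or not U) and P) and (S nand (Q and P)) = False and True = False
Hence Statement 2 is false.

Statement 1 true; Statement 2 false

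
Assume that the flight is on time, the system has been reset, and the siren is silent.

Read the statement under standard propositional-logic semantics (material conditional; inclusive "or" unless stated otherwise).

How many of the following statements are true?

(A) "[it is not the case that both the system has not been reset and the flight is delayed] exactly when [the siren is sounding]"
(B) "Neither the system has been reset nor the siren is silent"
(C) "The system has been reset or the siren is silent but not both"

Let G = "the system has been reset" (T), R = "the flight is delayed" (F), N = "the siren is sounding" (F).

(A): This is (~G nand R) <-> N.

~G = ~T = F
~G nand R = F nand F = T
(~G nand R) <-> N = T <-> F = F
Thus (A) is false.

(B): Formalization: G nor ~N

~N = ~F = T
G nor ~N = T nor T = F
Hence (B) is false.

(C): Parsed as G xor ~N

~N = ~F = T
G xor ~N = T xor T = F
Thus (C) is false.

Count: 0.

0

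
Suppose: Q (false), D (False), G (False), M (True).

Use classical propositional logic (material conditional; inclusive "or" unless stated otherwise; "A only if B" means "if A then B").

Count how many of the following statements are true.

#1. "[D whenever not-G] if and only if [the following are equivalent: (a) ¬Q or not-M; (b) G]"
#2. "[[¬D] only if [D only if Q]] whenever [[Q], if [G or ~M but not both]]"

#1: Parsed as (not G -> D) iff ((not Q or not M) iff G)

not G = not False = True
not G -> D = True -> False = False
not Q = not False = True
not M = not True = False
not Q or not M = True or False = True
(not Q or not M) iff G = True iff False = False
(not G -> D) iff ((not Q or not M) iff G) = False iff False = True
Thus #1 is true.

#2: This is ((G xor not M) -> Q) -> (not D -> (D -> Q)).

not M = not True = False
G xor not M = False xor False = False
(G xor not M) -> Q = False -> False = True
not D = not False = True
D -> Q = False -> False = True
not D -> (D -> Q) = True -> True = True
((G xor not M) -> Q) -> (not D -> (D -> Q)) = True -> True = True
So #2 is true.

True statements: 2 (#1, #2).

2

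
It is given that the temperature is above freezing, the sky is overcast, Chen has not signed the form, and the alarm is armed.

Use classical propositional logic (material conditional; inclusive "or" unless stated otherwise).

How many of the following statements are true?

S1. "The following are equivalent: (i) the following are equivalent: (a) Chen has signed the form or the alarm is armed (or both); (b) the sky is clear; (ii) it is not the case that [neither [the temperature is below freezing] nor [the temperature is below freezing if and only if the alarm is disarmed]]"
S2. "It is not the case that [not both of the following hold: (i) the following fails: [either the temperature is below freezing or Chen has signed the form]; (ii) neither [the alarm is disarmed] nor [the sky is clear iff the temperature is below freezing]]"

0

Let K = "Chen has signed the form" (F), H = "the alarm is armed" (T), W = "the sky is overcast" (T), L = "the temperature is below freezing" (F).

S1: In symbols: ((K ∨ H) ↔ ¬W) ↔ ¬(L ↓ (L ↔ ¬H))

K ∨ H = F ∨ T = T
¬W = ¬T = F
(K ∨ H) ↔ ¬W = T ↔ F = F
¬H = ¬T = F
L ↔ ¬H = F ↔ F = T
L ↓ (L ↔ ¬H) = F ↓ T = F
¬(L ↓ (L ↔ ¬H)) = ¬F = T
((K ∨ H) ↔ ¬W) ↔ ¬(L ↓ (L ↔ ¬H)) = F ↔ T = F
Hence S1 is false.

S2: Parsed as ¬(¬(L ∨ K) ↑ (¬H ↓ (¬W ↔ L)))

L ∨ K = F ∨ F = F
¬(L ∨ K) = ¬F = T
¬H = ¬T = F
¬W = ¬T = F
¬W ↔ L = F ↔ F = T
¬H ↓ (¬W ↔ L) = F ↓ T = F
¬(L ∨ K) ↑ (¬H ↓ (¬W ↔ L)) = T ↑ F = T
¬(¬(L ∨ K) ↑ (¬H ↓ (¬W ↔ L))) = ¬T = F
Hence S2 is false.

True statements: 0 (none).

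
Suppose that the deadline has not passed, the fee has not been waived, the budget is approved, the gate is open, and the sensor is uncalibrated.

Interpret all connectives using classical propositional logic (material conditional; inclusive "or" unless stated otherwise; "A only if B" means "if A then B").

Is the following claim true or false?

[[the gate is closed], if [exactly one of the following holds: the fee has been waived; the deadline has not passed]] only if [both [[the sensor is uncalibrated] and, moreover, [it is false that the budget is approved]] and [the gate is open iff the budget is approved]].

Let D = "the fee has been waived" (False), R = "the deadline has passed" (False), K = "the gate is open" (True), M = "the sensor is calibrated" (False), L = "the budget is approved" (True).
Parsed as ((D xor not R) -> not K) -> ((not M and not L) and (K iff L))

not R = not False = True
D xor not R = False xor True = True
not K = not True = False
(D xor not R) -> not K = True -> False = False
not M = not False = True
not L = not True = False
not M and not L = True and False = False
K iff L = True iff True = True
(not M and not L) and (K iff L) = False and True = False
((D xor not R) -> not K) -> ((not M and not L) and (K iff L)) = False -> False = True

True.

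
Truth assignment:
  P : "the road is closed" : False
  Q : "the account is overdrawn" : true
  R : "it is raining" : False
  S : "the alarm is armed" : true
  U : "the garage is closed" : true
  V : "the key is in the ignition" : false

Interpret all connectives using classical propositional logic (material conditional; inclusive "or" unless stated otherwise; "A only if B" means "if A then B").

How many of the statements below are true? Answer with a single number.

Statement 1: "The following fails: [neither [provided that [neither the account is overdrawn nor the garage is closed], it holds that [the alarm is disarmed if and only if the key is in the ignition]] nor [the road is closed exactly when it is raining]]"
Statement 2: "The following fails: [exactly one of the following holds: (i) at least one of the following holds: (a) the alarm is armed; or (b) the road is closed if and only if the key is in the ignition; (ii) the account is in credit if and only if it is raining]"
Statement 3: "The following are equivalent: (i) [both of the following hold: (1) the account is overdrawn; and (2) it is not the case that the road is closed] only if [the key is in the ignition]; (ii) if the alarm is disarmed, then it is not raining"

2

Statement 1: This is not (((Q nor U) -> (not S iff V)) nor (P iff R)).

Q nor U = True nor True = False
not S = not True = False
not S iff V = False iff False = True
(Q nor U) -> (not S iff V) = False -> True = True
P iff R = False iff False = True
((Q nor U) -> (not S iff V)) nor (P iff R) = True nor True = False
not (((Q nor U) -> (not S iff V)) nor (P iff R)) = not False = True
Thus Statement 1 is true.

Statement 2: Parsed as not ((S or (P iff V)) xor (not Q iff R))

P iff V = False iff False = True
S or (P iff V) = True or True = True
not Q = not True = False
not Q iff R = False iff False = True
(S or (P iff V)) xor (not Q iff R) = True xor True = False
not ((S or (P iff V)) xor (not Q iff R)) = not False = True
Hence Statement 2 is true.

Statement 3: In symbols: ((Q and not P) -> V) iff (not S -> not R)

not P = not False = True
Q and not P = True and True = True
(Q and not P) -> V = True -> False = False
not S = not True = False
not R = not False = True
not S -> not R = False -> True = True
((Q and not P) -> V) iff (not S -> not R) = False iff True = False
Thus Statement 3 is false.

True statements: 2 (Statement 1, Statement 2).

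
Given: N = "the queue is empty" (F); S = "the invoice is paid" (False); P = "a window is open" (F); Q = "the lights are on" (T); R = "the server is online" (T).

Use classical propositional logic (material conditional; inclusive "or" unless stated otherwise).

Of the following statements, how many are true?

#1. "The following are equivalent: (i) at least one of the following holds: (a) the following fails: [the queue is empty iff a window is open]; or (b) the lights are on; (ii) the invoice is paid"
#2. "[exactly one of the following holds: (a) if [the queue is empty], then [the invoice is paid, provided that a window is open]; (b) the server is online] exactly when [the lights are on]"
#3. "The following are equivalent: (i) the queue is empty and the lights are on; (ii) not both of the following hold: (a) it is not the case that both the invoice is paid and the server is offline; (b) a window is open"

#1: Formalization: (not (N iff P) or Q) iff S

N iff P = False iff False = True
not (N iff P) = not True = False
not (N iff P) or Q = False or True = True
(not (N iff P) or Q) iff S = True iff False = False
Thus #1 is false.

#2: In symbols: ((N -> (P -> S)) xor R) iff Q

P -> S = False -> False = True
N -> (P -> S) = False -> True = True
(N -> (P -> S)) xor R = True xor True = False
((N -> (P -> S)) xor R) iff Q = False iff True = False
Thus #2 is false.

#3: In symbols: (N and Q) iff ((S nand not R) nand P)

N and Q = False and True = False
not R = not True = False
S nand not R = False nand False = True
(S nand not R) nand P = True nand False = True
(N and Q) iff ((S nand not R) nand P) = False iff True = False
So #3 is false.

True statements: 0 (none).

0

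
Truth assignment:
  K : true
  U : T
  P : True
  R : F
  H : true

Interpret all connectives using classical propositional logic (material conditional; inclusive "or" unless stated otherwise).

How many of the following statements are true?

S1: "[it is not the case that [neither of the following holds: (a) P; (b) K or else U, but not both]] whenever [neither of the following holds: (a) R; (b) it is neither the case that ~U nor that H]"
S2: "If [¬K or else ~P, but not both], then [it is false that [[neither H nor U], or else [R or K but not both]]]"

2

S1: Formalization: (R ↓ (¬U ↓ H)) → ¬(P ↓ (K ⊕ U))

¬U = ¬T = F
¬U ↓ H = F ↓ T = F
R ↓ (¬U ↓ H) = F ↓ F = T
K ⊕ U = T ⊕ T = F
P ↓ (K ⊕ U) = T ↓ F = F
¬(P ↓ (K ⊕ U)) = ¬F = T
(R ↓ (¬U ↓ H)) → ¬(P ↓ (K ⊕ U)) = T → T = T
Thus S1 is true.

S2: Formalization: (¬K ⊕ ¬P) → ¬((H ↓ U) ∨ (R ⊕ K))

¬K = ¬T = F
¬P = ¬T = F
¬K ⊕ ¬P = F ⊕ F = F
H ↓ U = T ↓ T = F
R ⊕ K = F ⊕ T = T
(H ↓ U) ∨ (R ⊕ K) = F ∨ T = T
¬((H ↓ U) ∨ (R ⊕ K)) = ¬T = F
(¬K ⊕ ¬P) → ¬((H ↓ U) ∨ (R ⊕ K)) = F → F = T
Hence S2 is true.

Count: 2.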